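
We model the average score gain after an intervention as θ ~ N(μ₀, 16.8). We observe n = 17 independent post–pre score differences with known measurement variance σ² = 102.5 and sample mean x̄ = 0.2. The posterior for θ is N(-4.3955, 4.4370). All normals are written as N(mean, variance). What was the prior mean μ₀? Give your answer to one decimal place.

μ₀ = -17.2

With known observation variance, the Normal–Normal posterior has precision τ_n = τ₀ + n/σ² and mean μ_n = (τ₀μ₀ + (n/σ²)x̄)/τ_n.
Here τ₀ = 1/16.8 = 0.059524 and τ_data = 17/102.5 = 0.165854, so τ_n = 0.225378.
Rearranging for μ₀: μ₀ = (μ_n·τ_n − τ_data·x̄)/τ₀ = (-4.3955·0.225378 − 0.165854·0.2) / 0.059524 = -1.023820/0.059524 ≈ -17.2.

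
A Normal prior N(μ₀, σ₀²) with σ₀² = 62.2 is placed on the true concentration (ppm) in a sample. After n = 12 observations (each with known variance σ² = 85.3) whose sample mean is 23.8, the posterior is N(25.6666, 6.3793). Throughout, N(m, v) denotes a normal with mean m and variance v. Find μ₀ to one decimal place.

The posterior mean is a precision-weighted average: μ_n = (τ₀μ₀ + τ_data·x̄)/(τ₀+τ_data), with τ₀=1/σ₀² and τ_data=n/σ².
Here τ₀ = 1/62.2 = 0.016077 and τ_data = 12/85.3 = 0.140680, so τ_n = 0.156757.
Rearranging for μ₀: μ₀ = (μ_n·τ_n − τ_data·x̄)/τ₀ = (25.6666·0.156757 − 0.140680·23.8) / 0.016077 = 0.675235/0.016077 ≈ 42.0.

μ₀ = 42.0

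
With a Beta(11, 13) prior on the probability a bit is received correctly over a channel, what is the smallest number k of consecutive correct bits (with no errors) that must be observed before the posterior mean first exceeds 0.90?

After k correct bits and 0 errors the posterior is Beta(11+k, 13), with mean (11+k)/(11+13+k).
Set (11+k)/(24+k) > 0.90 and solve: k > (0.90·24 − 11)/(1 − 0.90) = 106.000.
The smallest integer exceeding 106.000 is 107.

k = 107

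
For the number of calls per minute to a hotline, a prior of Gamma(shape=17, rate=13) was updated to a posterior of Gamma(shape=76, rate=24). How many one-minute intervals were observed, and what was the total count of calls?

n = 11 one-minute intervals with total 59 calls

Gamma–Poisson conjugacy: posterior shape = α + Σxᵢ, posterior rate = β + n.
Matching: Σxᵢ = 76 − 17 = 59 and n = 24 − 13 = 11.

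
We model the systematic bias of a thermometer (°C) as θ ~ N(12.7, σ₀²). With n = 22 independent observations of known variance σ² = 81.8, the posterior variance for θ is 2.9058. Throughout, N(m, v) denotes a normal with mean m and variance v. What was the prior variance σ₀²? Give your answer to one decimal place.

Posterior precision equals prior precision plus data precision: 1/σ_n² = 1/σ₀² + n/σ².
So 1/σ₀² = 1/2.9058 − 22/81.8 = 0.344139 − 0.268949 = 0.075190.
Hence σ₀² = 1/0.075190 ≈ 13.3.

σ₀² = 13.3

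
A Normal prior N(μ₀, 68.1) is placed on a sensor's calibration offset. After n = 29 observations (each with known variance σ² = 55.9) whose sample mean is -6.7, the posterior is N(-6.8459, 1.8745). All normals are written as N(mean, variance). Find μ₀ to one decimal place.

μ₀ = -12.0

With known observation variance, the Normal–Normal posterior has precision τ_n = τ₀ + n/σ² and mean μ_n = (τ₀μ₀ + (n/σ²)x̄)/τ_n.
Here τ₀ = 1/68.1 = 0.014684 and τ_data = 29/55.9 = 0.518784, so τ_n = 0.533468.
Rearranging for μ₀: μ₀ = (μ_n·τ_n − τ_data·x̄)/τ₀ = (-6.8459·0.533468 − 0.518784·-6.7) / 0.014684 = -0.176216/0.014684 ≈ -12.0.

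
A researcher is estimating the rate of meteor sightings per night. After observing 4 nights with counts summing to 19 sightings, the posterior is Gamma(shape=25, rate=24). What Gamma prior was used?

Gamma(shape=6, rate=20)

A Gamma(α, β) prior (rate parametrization) on a Poisson rate with n observations summing to S gives posterior Gamma(α+S, β+n).
So α = 25 − 19 = 6 and β = 24 − 4 = 20.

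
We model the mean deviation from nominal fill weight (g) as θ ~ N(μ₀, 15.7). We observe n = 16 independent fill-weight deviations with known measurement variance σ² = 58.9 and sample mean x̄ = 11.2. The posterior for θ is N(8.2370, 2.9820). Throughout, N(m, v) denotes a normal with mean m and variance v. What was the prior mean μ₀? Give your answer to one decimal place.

μ₀ = -4.4

The posterior mean is a precision-weighted average: μ_n = (τ₀μ₀ + τ_data·x̄)/(τ₀+τ_data), with τ₀=1/σ₀² and τ_data=n/σ².
Here τ₀ = 1/15.7 = 0.063694 and τ_data = 16/58.9 = 0.271647, so τ_n = 0.335341.
Rearranging for μ₀: μ₀ = (μ_n·τ_n − τ_data·x̄)/τ₀ = (8.2370·0.335341 − 0.271647·11.2) / 0.063694 = -0.280243/0.063694 ≈ -4.4.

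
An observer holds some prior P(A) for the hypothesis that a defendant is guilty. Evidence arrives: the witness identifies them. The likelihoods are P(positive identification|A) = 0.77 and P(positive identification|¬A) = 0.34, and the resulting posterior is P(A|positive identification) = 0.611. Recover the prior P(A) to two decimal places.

P(A) = 0.41

Bayes' rule in odds form gives O(A|E) = O(A)·[P(E|A)/P(E|¬A)], hence O(A) = O(A|E)/LR.
Posterior odds = 0.611/(1−0.611) = 1.5707. LR = 0.77/0.34 = 2.2647.
Prior odds = 1.5707/2.2647 = 0.6936, so P(A) = 0.6936/(1+0.6936) ≈ 0.41.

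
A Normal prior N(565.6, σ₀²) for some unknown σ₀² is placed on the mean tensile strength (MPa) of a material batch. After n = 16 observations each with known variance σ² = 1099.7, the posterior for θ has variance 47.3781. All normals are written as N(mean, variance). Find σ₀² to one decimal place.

For the Normal–Normal model with known σ², precisions add: τ_n = τ₀ + n/σ².
So 1/σ₀² = 1/47.3781 − 16/1099.7 = 0.021107 − 0.014549 = 0.006558.
Hence σ₀² = 1/0.006558 ≈ 152.5.

σ₀² = 152.5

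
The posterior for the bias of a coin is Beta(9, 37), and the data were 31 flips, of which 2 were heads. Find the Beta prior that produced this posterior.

Beta is conjugate to the binomial likelihood: posterior = Beta(a+s, b+f).
So a = 9 − 2 = 7 and b = 37 − 29 = 8.

Beta(7, 8)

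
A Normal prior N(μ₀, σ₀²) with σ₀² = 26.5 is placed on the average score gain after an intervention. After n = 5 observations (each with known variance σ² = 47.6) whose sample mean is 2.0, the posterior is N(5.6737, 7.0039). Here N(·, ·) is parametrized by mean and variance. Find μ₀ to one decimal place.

The posterior mean is a precision-weighted average: μ_n = (τ₀μ₀ + τ_data·x̄)/(τ₀+τ_data), with τ₀=1/σ₀² and τ_data=n/σ².
Here τ₀ = 1/26.5 = 0.037736 and τ_data = 5/47.6 = 0.105042, so τ_n = 0.142778.
Rearranging for μ₀: μ₀ = (μ_n·τ_n − τ_data·x̄)/τ₀ = (5.6737·0.142778 − 0.105042·2.0) / 0.037736 = 0.599996/0.037736 ≈ 15.9.

μ₀ = 15.9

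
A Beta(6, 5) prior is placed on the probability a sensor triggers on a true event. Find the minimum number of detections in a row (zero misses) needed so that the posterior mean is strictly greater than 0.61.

After k detections and 0 misses the posterior is Beta(6+k, 5), with mean (6+k)/(6+5+k).
Set (6+k)/(11+k) > 0.61 and solve: k > (0.61·11 − 6)/(1 − 0.61) = 1.821.
The smallest integer exceeding 1.821 is 2, and checking k=2: (8)/(13) = 0.6154 > 0.61.

k = 2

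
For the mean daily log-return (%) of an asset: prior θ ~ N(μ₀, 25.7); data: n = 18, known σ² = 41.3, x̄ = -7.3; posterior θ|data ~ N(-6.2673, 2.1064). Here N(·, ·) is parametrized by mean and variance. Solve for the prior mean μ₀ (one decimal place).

The posterior mean is a precision-weighted average: μ_n = (τ₀μ₀ + τ_data·x̄)/(τ₀+τ_data), with τ₀=1/σ₀² and τ_data=n/σ².
Here τ₀ = 1/25.7 = 0.038911 and τ_data = 18/41.3 = 0.435835, so τ_n = 0.474746.
Rearranging for μ₀: μ₀ = (μ_n·τ_n − τ_data·x̄)/τ₀ = (-6.2673·0.474746 − 0.435835·-7.3) / 0.038911 = 0.206220/0.038911 ≈ 5.3.

μ₀ = 5.3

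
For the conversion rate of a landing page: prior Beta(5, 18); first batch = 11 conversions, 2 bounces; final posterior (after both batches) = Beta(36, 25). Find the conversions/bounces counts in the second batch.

20 conversions and 5 bounces

Because Beta–binomial updating is additive in the counts, the combined data contributed (α_post−α_prior, β_post−β_prior) successes and failures.
Total across both batches: 36−5=31 conversions, 25−18=7 bounces.
Subtract the first batch: 31−11=20 conversions and 7−2=5 bounces.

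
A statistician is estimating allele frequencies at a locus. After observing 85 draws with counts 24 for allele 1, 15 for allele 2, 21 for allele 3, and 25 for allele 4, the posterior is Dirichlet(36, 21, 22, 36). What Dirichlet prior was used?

For a Dirichlet(α) prior with multinomial counts c, the posterior is Dirichlet(α + c) componentwise.
Subtract each count from the matching posterior parameter: 36−24=12, 21−15=6, 22−21=1, 36−25=11.

Dirichlet(12, 6, 1, 11)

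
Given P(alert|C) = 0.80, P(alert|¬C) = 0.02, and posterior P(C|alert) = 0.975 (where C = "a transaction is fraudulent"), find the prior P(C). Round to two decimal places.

P(C) = 0.49

Bayes' rule in odds form gives O(C|E) = O(C)·[P(E|C)/P(E|¬C)], hence O(C) = O(C|E)/LR.
Posterior odds = 0.975/(1−0.975) = 39.0000. LR = 0.80/0.02 = 40.0000.
Prior odds = 39.0000/40.0000 = 0.9750, so P(C) = 0.9750/(1+0.9750) ≈ 0.49.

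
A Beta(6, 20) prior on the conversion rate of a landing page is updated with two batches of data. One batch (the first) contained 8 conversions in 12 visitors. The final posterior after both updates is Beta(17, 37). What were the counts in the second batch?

Sequential conjugate updates are equivalent to a single update on the pooled data, so total successes = posterior α − prior α and total failures = posterior β − prior β.
Total across both batches: 17−6=11 conversions, 37−20=17 bounces.
Subtract the first batch: 11−8=3 conversions and 17−4=13 bounces.

3 conversions and 13 bounces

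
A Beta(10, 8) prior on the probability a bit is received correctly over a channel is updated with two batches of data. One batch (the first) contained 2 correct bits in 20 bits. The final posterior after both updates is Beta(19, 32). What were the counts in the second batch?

Because Beta–binomial updating is additive in the counts, the combined data contributed (α_post−α_prior, β_post−β_prior) successes and failures.
Total across both batches: 19−10=9 correct bits, 32−8=24 errors.
Subtract the first batch: 9−2=7 correct bits and 24−18=6 errors.

7 correct bits and 6 errors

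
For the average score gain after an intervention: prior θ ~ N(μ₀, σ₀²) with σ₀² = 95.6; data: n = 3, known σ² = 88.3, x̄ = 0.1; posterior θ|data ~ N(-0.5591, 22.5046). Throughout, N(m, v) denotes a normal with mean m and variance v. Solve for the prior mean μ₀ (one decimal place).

With known observation variance, the Normal–Normal posterior has precision τ_n = τ₀ + n/σ² and mean μ_n = (τ₀μ₀ + (n/σ²)x̄)/τ_n.
Here τ₀ = 1/95.6 = 0.010460 and τ_data = 3/88.3 = 0.033975, so τ_n = 0.044435.
Rearranging for μ₀: μ₀ = (μ_n·τ_n − τ_data·x̄)/τ₀ = (-0.5591·0.044435 − 0.033975·0.1) / 0.010460 = -0.028241/0.010460 ≈ -2.7.

μ₀ = -2.7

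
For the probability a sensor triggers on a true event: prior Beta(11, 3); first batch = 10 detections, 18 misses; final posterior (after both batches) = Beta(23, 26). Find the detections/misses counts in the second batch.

Because Beta–binomial updating is additive in the counts, the combined data contributed (α_post−α_prior, β_post−β_prior) successes and failures.
Total across both batches: 23−11=12 detections, 26−3=23 misses.
Subtract the first batch: 12−10=2 detections and 23−18=5 misses.

2 detections and 5 misses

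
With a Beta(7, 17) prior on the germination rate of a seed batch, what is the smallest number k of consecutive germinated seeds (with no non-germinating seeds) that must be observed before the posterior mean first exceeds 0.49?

k = 10

After k germinated seeds and 0 non-germinating seeds the posterior is Beta(7+k, 17), with mean (7+k)/(7+17+k).
Set (7+k)/(24+k) > 0.49 and solve: k > (0.49·24 − 7)/(1 − 0.49) = 9.333.
The smallest integer exceeding 9.333 is 10.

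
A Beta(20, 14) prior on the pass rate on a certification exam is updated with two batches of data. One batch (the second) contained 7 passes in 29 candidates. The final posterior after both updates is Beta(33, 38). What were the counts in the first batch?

6 passes and 2 failures

Because Beta–binomial updating is additive in the counts, the combined data contributed (α_post−α_prior, β_post−β_prior) successes and failures.
Total across both batches: 33−20=13 passes, 38−14=24 failures.
Subtract the second batch: 13−7=6 passes and 24−22=2 failures.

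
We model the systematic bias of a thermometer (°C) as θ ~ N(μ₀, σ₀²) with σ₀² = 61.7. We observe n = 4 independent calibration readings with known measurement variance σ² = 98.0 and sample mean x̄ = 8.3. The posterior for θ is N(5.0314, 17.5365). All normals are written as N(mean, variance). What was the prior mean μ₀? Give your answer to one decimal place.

With known observation variance, the Normal–Normal posterior has precision τ_n = τ₀ + n/σ² and mean μ_n = (τ₀μ₀ + (n/σ²)x̄)/τ_n.
Here τ₀ = 1/61.7 = 0.016207 and τ_data = 4/98.0 = 0.040816, so τ_n = 0.057023.
Rearranging for μ₀: μ₀ = (μ_n·τ_n − τ_data·x̄)/τ₀ = (5.0314·0.057023 − 0.040816·8.3) / 0.016207 = -0.051867/0.016207 ≈ -3.2.

μ₀ = -3.2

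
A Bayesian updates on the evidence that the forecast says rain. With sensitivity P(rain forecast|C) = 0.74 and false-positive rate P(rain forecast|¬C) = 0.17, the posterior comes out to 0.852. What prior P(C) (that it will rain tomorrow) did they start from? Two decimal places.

P(C) = 0.57

Bayes' rule in odds form gives O(C|E) = O(C)·[P(E|C)/P(E|¬C)], hence O(C) = O(C|E)/LR.
Posterior odds = 0.852/(1−0.852) = 5.7568. LR = 0.74/0.17 = 4.3529.
Prior odds = 5.7568/4.3529 = 1.3225, so P(C) = 1.3225/(1+1.3225) ≈ 0.57.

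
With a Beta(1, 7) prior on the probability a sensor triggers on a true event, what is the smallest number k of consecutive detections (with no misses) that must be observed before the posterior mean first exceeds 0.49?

k = 6

After k detections and 0 misses the posterior is Beta(1+k, 7), with mean (1+k)/(1+7+k).
Set (1+k)/(8+k) > 0.49 and solve: k > (0.49·8 − 1)/(1 − 0.49) = 5.725.
The smallest integer exceeding 5.725 is 6, and checking k=6: (7)/(14) = 0.5000 > 0.49.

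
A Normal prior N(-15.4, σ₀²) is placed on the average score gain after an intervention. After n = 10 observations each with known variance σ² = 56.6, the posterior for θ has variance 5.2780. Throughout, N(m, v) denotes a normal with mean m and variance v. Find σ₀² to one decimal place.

Posterior precision equals prior precision plus data precision: 1/σ_n² = 1/σ₀² + n/σ².
So 1/σ₀² = 1/5.2780 − 10/56.6 = 0.189466 − 0.176678 = 0.012788.
Hence σ₀² = 1/0.012788 ≈ 78.2.

σ₀² = 78.2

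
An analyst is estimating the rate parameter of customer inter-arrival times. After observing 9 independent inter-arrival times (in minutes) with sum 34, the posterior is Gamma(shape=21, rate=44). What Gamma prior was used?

Gamma–exponential conjugacy: posterior shape = α + n, posterior rate = β + Σtᵢ.
So α = 21 − 9 = 12 and β = 44 − 34 = 10.

Gamma(shape=12, rate=10)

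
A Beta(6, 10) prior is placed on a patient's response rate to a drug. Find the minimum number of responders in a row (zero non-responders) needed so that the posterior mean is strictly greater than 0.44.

k = 2

After k responders and 0 non-responders the posterior is Beta(6+k, 10), with mean (6+k)/(6+10+k).
Set (6+k)/(16+k) > 0.44 and solve: k > (0.44·16 − 6)/(1 − 0.44) = 1.857.
The smallest integer exceeding 1.857 is 2, and checking k=2: (8)/(18) = 0.4444 > 0.44.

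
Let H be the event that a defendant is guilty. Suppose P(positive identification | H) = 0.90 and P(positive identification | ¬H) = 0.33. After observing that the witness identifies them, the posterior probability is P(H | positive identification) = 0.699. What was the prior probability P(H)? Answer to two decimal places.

In odds form, posterior odds = prior odds × likelihood ratio, so prior odds = posterior odds ÷ LR.
Posterior odds = 0.699/(1−0.699) = 2.3223. LR = 0.90/0.33 = 2.7273.
Prior odds = 2.3223/2.7273 = 0.8515, so P(H) = 0.8515/(1+0.8515) ≈ 0.46.

P(H) = 0.46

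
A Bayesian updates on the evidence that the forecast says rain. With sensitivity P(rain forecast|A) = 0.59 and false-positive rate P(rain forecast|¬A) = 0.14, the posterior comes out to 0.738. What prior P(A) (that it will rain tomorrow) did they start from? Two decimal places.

In odds form, posterior odds = prior odds × likelihood ratio, so prior odds = posterior odds ÷ LR.
Posterior odds = 0.738/(1−0.738) = 2.8168. LR = 0.59/0.14 = 4.2143.
Prior odds = 2.8168/4.2143 = 0.6684, so P(A) = 0.6684/(1+0.6684) ≈ 0.40.

P(A) = 0.40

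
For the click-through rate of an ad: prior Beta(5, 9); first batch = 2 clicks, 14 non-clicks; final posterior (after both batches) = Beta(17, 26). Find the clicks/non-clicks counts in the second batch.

10 clicks and 3 non-clicks

Sequential conjugate updates are equivalent to a single update on the pooled data, so total successes = posterior α − prior α and total failures = posterior β − prior β.
Total across both batches: 17−5=12 clicks, 26−9=17 non-clicks.
Subtract the first batch: 12−2=10 clicks and 17−14=3 non-clicks.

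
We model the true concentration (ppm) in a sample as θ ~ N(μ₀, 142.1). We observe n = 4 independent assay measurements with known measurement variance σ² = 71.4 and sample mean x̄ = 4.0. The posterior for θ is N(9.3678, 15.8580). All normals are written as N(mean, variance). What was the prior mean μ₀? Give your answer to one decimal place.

With known observation variance, the Normal–Normal posterior has precision τ_n = τ₀ + n/σ² and mean μ_n = (τ₀μ₀ + (n/σ²)x̄)/τ_n.
Here τ₀ = 1/142.1 = 0.007037 and τ_data = 4/71.4 = 0.056022, so τ_n = 0.063059.
Rearranging for μ₀: μ₀ = (μ_n·τ_n − τ_data·x̄)/τ₀ = (9.3678·0.063059 − 0.056022·4.0) / 0.007037 = 0.366636/0.007037 ≈ 52.1.

μ₀ = 52.1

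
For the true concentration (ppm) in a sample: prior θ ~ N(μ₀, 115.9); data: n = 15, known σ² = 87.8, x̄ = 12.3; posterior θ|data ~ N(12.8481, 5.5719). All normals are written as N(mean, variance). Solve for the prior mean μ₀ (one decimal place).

With known observation variance, the Normal–Normal posterior has precision τ_n = τ₀ + n/σ² and mean μ_n = (τ₀μ₀ + (n/σ²)x̄)/τ_n.
Here τ₀ = 1/115.9 = 0.008628 and τ_data = 15/87.8 = 0.170843, so τ_n = 0.179471.
Rearranging for μ₀: μ₀ = (μ_n·τ_n − τ_data·x̄)/τ₀ = (12.8481·0.179471 − 0.170843·12.3) / 0.008628 = 0.204492/0.008628 ≈ 23.7.

μ₀ = 23.7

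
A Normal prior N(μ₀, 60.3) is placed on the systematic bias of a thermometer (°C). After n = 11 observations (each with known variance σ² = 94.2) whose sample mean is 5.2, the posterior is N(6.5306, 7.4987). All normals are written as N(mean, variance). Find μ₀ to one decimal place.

The posterior mean is a precision-weighted average: μ_n = (τ₀μ₀ + τ_data·x̄)/(τ₀+τ_data), with τ₀=1/σ₀² and τ_data=n/σ².
Here τ₀ = 1/60.3 = 0.016584 and τ_data = 11/94.2 = 0.116773, so τ_n = 0.133357.
Rearranging for μ₀: μ₀ = (μ_n·τ_n − τ_data·x̄)/τ₀ = (6.5306·0.133357 − 0.116773·5.2) / 0.016584 = 0.263682/0.016584 ≈ 15.9.

μ₀ = 15.9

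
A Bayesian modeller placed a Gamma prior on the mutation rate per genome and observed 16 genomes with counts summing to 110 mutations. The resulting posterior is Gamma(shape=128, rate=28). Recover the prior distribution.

Gamma(shape=18, rate=12)

A Gamma(α, β) prior (rate parametrization) on a Poisson rate with n observations summing to S gives posterior Gamma(α+S, β+n).
So α = 128 − 110 = 18 and β = 28 − 16 = 12.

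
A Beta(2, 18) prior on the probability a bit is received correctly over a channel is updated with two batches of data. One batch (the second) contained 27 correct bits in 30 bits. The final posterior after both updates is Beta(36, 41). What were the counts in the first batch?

Because Beta–binomial updating is additive in the counts, the combined data contributed (α_post−α_prior, β_post−β_prior) successes and failures.
Total across both batches: 36−2=34 correct bits, 41−18=23 errors.
Subtract the second batch: 34−27=7 correct bits and 23−3=20 errors.

7 correct bits and 20 errors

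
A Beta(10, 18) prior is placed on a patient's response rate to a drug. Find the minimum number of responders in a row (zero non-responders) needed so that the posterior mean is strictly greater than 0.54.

k = 12

After k responders and 0 non-responders the posterior is Beta(10+k, 18), with mean (10+k)/(10+18+k).
Set (10+k)/(28+k) > 0.54 and solve: k > (0.54·28 − 10)/(1 − 0.54) = 11.130.
The smallest integer exceeding 11.130 is 12.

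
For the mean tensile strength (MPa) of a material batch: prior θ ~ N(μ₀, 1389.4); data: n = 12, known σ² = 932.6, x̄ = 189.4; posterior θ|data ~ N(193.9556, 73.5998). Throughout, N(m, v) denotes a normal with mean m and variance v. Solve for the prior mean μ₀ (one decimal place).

μ₀ = 275.4

With known observation variance, the Normal–Normal posterior has precision τ_n = τ₀ + n/σ² and mean μ_n = (τ₀μ₀ + (n/σ²)x̄)/τ_n.
Here τ₀ = 1/1389.4 = 0.000720 and τ_data = 12/932.6 = 0.012867, so τ_n = 0.013587.
Rearranging for μ₀: μ₀ = (μ_n·τ_n − τ_data·x̄)/τ₀ = (193.9556·0.013587 − 0.012867·189.4) / 0.000720 = 0.198265/0.000720 ≈ 275.4.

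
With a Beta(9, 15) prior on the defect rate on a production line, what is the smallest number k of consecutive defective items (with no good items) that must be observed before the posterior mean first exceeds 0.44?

k = 3

After k defective items and 0 good items the posterior is Beta(9+k, 15), with mean (9+k)/(9+15+k).
Set (9+k)/(24+k) > 0.44 and solve: k > (0.44·24 − 9)/(1 − 0.44) = 2.786.
The smallest integer exceeding 2.786 is 3.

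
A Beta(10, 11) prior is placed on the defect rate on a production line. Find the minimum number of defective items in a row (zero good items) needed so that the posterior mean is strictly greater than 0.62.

k = 8

After k defective items and 0 good items the posterior is Beta(10+k, 11), with mean (10+k)/(10+11+k).
Set (10+k)/(21+k) > 0.62 and solve: k > (0.62·21 − 10)/(1 − 0.62) = 7.947.
The smallest integer exceeding 7.947 is 8, and checking k=8: (18)/(29) = 0.6207 > 0.62.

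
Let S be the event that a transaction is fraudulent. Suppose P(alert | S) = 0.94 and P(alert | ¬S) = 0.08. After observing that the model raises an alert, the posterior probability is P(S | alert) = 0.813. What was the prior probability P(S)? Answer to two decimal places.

In odds form, posterior odds = prior odds × likelihood ratio, so prior odds = posterior odds ÷ LR.
Posterior odds = 0.813/(1−0.813) = 4.3476. LR = 0.94/0.08 = 11.7500.
Prior odds = 4.3476/11.7500 = 0.3700, so P(S) = 0.3700/(1+0.3700) ≈ 0.27.

P(S) = 0.27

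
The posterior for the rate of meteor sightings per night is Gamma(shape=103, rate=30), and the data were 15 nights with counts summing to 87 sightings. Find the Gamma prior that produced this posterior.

Gamma–Poisson conjugacy: posterior shape = α + Σxᵢ, posterior rate = β + n.
So α = 103 − 87 = 16 and β = 30 − 15 = 15.

Gamma(shape=16, rate=15)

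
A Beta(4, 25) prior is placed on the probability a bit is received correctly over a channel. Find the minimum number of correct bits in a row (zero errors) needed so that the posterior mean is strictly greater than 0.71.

After k correct bits and 0 errors the posterior is Beta(4+k, 25), with mean (4+k)/(4+25+k).
Set (4+k)/(29+k) > 0.71 and solve: k > (0.71·29 − 4)/(1 − 0.71) = 57.207.
The smallest integer exceeding 57.207 is 58.

k = 58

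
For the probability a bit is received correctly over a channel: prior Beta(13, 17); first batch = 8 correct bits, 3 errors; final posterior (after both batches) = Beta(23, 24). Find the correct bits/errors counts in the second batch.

Sequential conjugate updates are equivalent to a single update on the pooled data, so total successes = posterior α − prior α and total failures = posterior β − prior β.
Total across both batches: 23−13=10 correct bits, 24−17=7 errors.
Subtract the first batch: 10−8=2 correct bits and 7−3=4 errors.

2 correct bits and 4 errors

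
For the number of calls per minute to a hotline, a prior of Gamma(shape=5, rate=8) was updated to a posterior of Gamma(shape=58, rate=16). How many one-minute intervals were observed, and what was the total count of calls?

A Gamma(α, β) prior (rate parametrization) on a Poisson rate with n observations summing to S gives posterior Gamma(α+S, β+n).
Matching: Σxᵢ = 58 − 5 = 53 and n = 16 − 8 = 8.

n = 8 one-minute intervals with total 53 calls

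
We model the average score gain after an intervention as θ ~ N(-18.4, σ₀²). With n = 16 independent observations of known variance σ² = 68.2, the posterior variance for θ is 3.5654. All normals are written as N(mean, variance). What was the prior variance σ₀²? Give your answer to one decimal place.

Posterior precision equals prior precision plus data precision: 1/σ_n² = 1/σ₀² + n/σ².
So 1/σ₀² = 1/3.5654 − 16/68.2 = 0.280473 − 0.234604 = 0.045869.
Hence σ₀² = 1/0.045869 ≈ 21.8.

σ₀² = 21.8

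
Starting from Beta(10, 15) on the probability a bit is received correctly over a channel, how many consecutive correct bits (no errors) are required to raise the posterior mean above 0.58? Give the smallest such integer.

k = 11

After k correct bits and 0 errors the posterior is Beta(10+k, 15), with mean (10+k)/(10+15+k).
Set (10+k)/(25+k) > 0.58 and solve: k > (0.58·25 − 10)/(1 − 0.58) = 10.714.
The smallest integer exceeding 10.714 is 11.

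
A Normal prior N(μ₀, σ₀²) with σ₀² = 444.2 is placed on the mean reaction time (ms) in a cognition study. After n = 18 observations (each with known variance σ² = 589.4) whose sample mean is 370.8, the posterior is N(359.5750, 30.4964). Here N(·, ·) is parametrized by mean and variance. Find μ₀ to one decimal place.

μ₀ = 207.3

With known observation variance, the Normal–Normal posterior has precision τ_n = τ₀ + n/σ² and mean μ_n = (τ₀μ₀ + (n/σ²)x̄)/τ_n.
Here τ₀ = 1/444.2 = 0.002251 and τ_data = 18/589.4 = 0.030540, so τ_n = 0.032791.
Rearranging for μ₀: μ₀ = (μ_n·τ_n − τ_data·x̄)/τ₀ = (359.5750·0.032791 − 0.030540·370.8) / 0.002251 = 0.466592/0.002251 ≈ 207.3.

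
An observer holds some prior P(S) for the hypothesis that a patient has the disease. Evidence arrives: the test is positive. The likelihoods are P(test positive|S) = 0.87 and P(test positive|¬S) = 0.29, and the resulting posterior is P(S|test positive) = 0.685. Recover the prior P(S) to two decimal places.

P(S) = 0.42

In odds form, posterior odds = prior odds × likelihood ratio, so prior odds = posterior odds ÷ LR.
Posterior odds = 0.685/(1−0.685) = 2.1746. LR = 0.87/0.29 = 3.0000.
Prior odds = 2.1746/3.0000 = 0.7249, so P(S) = 0.7249/(1+0.7249) ≈ 0.42.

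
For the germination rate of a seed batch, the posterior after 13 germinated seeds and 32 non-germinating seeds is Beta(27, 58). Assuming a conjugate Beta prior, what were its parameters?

Beta(14, 26)

Beta is conjugate to the binomial likelihood: posterior = Beta(α+s, β+f).
Subtract the data counts: 27−13=14, 58−32=26.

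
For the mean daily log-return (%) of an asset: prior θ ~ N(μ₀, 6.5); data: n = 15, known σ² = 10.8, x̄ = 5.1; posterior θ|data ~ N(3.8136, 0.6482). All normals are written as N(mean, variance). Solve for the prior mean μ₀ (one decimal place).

μ₀ = -7.8

The posterior mean is a precision-weighted average: μ_n = (τ₀μ₀ + τ_data·x̄)/(τ₀+τ_data), with τ₀=1/σ₀² and τ_data=n/σ².
Here τ₀ = 1/6.5 = 0.153846 and τ_data = 15/10.8 = 1.388889, so τ_n = 1.542735.
Rearranging for μ₀: μ₀ = (μ_n·τ_n − τ_data·x̄)/τ₀ = (3.8136·1.542735 − 1.388889·5.1) / 0.153846 = -1.199960/0.153846 ≈ -7.8.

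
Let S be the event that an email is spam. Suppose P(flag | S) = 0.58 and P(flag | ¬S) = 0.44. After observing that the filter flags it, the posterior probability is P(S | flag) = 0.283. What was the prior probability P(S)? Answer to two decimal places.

In odds form, posterior odds = prior odds × likelihood ratio, so prior odds = posterior odds ÷ LR.
Posterior odds = 0.283/(1−0.283) = 0.3947. LR = 0.58/0.44 = 1.3182.
Prior odds = 0.3947/1.3182 = 0.2994, so P(S) = 0.2994/(1+0.2994) ≈ 0.23.

P(S) = 0.23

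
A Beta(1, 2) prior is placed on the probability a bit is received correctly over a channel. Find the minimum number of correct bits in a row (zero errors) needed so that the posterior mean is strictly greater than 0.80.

After k correct bits and 0 errors the posterior is Beta(1+k, 2), with mean (1+k)/(1+2+k).
Set (1+k)/(3+k) > 0.80 and solve: k > (0.80·3 − 1)/(1 − 0.80) = 7.000.
The smallest integer exceeding 7.000 is 8.

k = 8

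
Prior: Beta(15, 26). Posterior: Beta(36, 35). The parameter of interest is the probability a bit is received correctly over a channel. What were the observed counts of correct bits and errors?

Beta is conjugate to the binomial likelihood: posterior = Beta(α+s, β+f).
Match parameters: s=36−15=21, f=35−26=9.

21 correct bits and 9 errors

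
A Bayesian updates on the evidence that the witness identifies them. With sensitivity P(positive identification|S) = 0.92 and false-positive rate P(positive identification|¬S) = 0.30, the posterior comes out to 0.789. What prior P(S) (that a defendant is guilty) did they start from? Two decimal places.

P(S) = 0.55

Bayes' rule in odds form gives O(S|E) = O(S)·[P(E|S)/P(E|¬S)], hence O(S) = O(S|E)/LR.
Posterior odds = 0.789/(1−0.789) = 3.7393. LR = 0.92/0.30 = 3.0667.
Prior odds = 3.7393/3.0667 = 1.2193, so P(S) = 1.2193/(1+1.2193) ≈ 0.55.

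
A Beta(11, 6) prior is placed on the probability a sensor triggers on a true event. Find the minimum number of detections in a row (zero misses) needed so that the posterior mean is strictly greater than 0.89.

k = 38

After k detections and 0 misses the posterior is Beta(11+k, 6), with mean (11+k)/(11+6+k).
Set (11+k)/(17+k) > 0.89 and solve: k > (0.89·17 − 11)/(1 − 0.89) = 37.545.
The smallest integer exceeding 37.545 is 38.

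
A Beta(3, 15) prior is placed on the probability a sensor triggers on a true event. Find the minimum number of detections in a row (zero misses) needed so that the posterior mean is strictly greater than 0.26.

After k detections and 0 misses the posterior is Beta(3+k, 15), with mean (3+k)/(3+15+k).
Set (3+k)/(18+k) > 0.26 and solve: k > (0.26·18 − 3)/(1 − 0.26) = 2.270.
The smallest integer exceeding 2.270 is 3.

k = 3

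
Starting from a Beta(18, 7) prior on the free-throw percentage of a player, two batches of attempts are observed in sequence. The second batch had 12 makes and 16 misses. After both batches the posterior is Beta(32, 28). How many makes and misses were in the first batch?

2 makes and 5 misses

Sequential conjugate updates are equivalent to a single update on the pooled data, so total successes = posterior α − prior α and total failures = posterior β − prior β.
Total across both batches: 32−18=14 makes, 28−7=21 misses.
Subtract the second batch: 14−12=2 makes and 21−16=5 misses.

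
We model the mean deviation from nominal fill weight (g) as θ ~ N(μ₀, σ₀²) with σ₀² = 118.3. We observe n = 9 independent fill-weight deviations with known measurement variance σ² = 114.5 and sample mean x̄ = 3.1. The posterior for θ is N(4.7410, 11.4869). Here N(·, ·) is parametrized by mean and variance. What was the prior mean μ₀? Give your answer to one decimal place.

The posterior mean is a precision-weighted average: μ_n = (τ₀μ₀ + τ_data·x̄)/(τ₀+τ_data), with τ₀=1/σ₀² and τ_data=n/σ².
Here τ₀ = 1/118.3 = 0.008453 and τ_data = 9/114.5 = 0.078603, so τ_n = 0.087056.
Rearranging for μ₀: μ₀ = (μ_n·τ_n − τ_data·x̄)/τ₀ = (4.7410·0.087056 − 0.078603·3.1) / 0.008453 = 0.169063/0.008453 ≈ 20.0.

μ₀ = 20.0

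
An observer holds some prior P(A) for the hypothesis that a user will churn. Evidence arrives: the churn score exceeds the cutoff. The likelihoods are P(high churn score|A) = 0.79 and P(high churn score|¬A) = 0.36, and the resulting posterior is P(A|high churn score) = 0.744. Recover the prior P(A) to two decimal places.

P(A) = 0.57

In odds form, posterior odds = prior odds × likelihood ratio, so prior odds = posterior odds ÷ LR.
Posterior odds = 0.744/(1−0.744) = 2.9062. LR = 0.79/0.36 = 2.1944.
Prior odds = 2.9062/2.1944 = 1.3244, so P(A) = 1.3244/(1+1.3244) ≈ 0.57.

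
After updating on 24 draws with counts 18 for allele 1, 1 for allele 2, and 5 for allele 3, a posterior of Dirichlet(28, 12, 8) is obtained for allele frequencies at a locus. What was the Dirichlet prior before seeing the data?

For a Dirichlet(α) prior with multinomial counts c, the posterior is Dirichlet(α + c) componentwise.
Subtract each count from the matching posterior parameter: 28−18=10, 12−1=11, 8−5=3.

Dirichlet(10, 11, 3)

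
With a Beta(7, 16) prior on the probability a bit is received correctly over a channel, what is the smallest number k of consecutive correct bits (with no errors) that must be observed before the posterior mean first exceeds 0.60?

k = 18

After k correct bits and 0 errors the posterior is Beta(7+k, 16), with mean (7+k)/(7+16+k).
Set (7+k)/(23+k) > 0.60 and solve: k > (0.60·23 − 7)/(1 − 0.60) = 17.000.
The smallest integer exceeding 17.000 is 18.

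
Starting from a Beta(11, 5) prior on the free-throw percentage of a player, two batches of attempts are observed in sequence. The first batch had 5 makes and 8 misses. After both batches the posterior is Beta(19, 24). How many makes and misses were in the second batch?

3 makes and 11 misses

Sequential conjugate updates are equivalent to a single update on the pooled data, so total successes = posterior α − prior α and total failures = posterior β − prior β.
Total across both batches: 19−11=8 makes, 24−5=19 misses.
Subtract the first batch: 8−5=3 makes and 19−8=11 misses.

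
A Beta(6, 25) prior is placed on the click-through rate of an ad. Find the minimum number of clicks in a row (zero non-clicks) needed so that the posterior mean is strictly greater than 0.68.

After k clicks and 0 non-clicks the posterior is Beta(6+k, 25), with mean (6+k)/(6+25+k).
Set (6+k)/(31+k) > 0.68 and solve: k > (0.68·31 − 6)/(1 − 0.68) = 47.125.
The smallest integer exceeding 47.125 is 48, and checking k=48: (54)/(79) = 0.6835 > 0.68.

k = 48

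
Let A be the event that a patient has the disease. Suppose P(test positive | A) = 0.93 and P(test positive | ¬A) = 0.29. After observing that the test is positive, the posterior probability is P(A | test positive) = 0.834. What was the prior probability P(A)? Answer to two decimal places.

In odds form, posterior odds = prior odds × likelihood ratio, so prior odds = posterior odds ÷ LR.
Posterior odds = 0.834/(1−0.834) = 5.0241. LR = 0.93/0.29 = 3.2069.
Prior odds = 5.0241/3.2069 = 1.5667, so P(A) = 1.5667/(1+1.5667) ≈ 0.61.

P(A) = 0.61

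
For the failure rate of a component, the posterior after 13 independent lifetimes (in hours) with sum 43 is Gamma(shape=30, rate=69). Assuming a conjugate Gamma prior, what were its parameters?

For an exponential likelihood with a Gamma(α, β) prior on the rate, n observations with total T give posterior Gamma(α+n, β+T).
So α = 30 − 13 = 17 and β = 69 − 43 = 26.

Gamma(shape=17, rate=26)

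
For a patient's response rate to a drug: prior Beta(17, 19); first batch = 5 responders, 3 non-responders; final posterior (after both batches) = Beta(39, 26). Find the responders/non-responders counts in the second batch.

Because Beta–binomial updating is additive in the counts, the combined data contributed (α_post−α_prior, β_post−β_prior) successes and failures.
Total across both batches: 39−17=22 responders, 26−19=7 non-responders.
Subtract the first batch: 22−5=17 responders and 7−3=4 non-responders.

17 responders and 4 non-responders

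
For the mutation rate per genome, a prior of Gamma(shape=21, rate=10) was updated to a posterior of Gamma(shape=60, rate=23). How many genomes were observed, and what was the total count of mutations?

n = 13 genomes with total 39 mutations

A Gamma(α, β) prior (rate parametrization) on a Poisson rate with n observations summing to S gives posterior Gamma(α+S, β+n).
Matching: Σxᵢ = 60 − 21 = 39 and n = 23 − 10 = 13.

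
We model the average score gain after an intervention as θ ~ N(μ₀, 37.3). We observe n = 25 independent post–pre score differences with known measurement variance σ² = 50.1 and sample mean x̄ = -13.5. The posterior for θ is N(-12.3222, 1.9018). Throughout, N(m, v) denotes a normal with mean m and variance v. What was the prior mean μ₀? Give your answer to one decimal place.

The posterior mean is a precision-weighted average: μ_n = (τ₀μ₀ + τ_data·x̄)/(τ₀+τ_data), with τ₀=1/σ₀² and τ_data=n/σ².
Here τ₀ = 1/37.3 = 0.026810 and τ_data = 25/50.1 = 0.499002, so τ_n = 0.525812.
Rearranging for μ₀: μ₀ = (μ_n·τ_n − τ_data·x̄)/τ₀ = (-12.3222·0.525812 − 0.499002·-13.5) / 0.026810 = 0.257366/0.026810 ≈ 9.6.

μ₀ = 9.6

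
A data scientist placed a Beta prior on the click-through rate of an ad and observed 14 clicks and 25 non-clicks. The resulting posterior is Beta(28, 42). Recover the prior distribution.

A Beta(a, b) prior with s successes and f failures in binomial data gives a Beta(a+s, b+f) posterior.
Subtract the data counts: 28−14=14, 42−25=17.

Beta(14, 17)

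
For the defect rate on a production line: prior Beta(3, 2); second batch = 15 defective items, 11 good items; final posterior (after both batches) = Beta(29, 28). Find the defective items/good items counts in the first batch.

11 defective items and 15 good items

Sequential conjugate updates are equivalent to a single update on the pooled data, so total successes = posterior α − prior α and total failures = posterior β − prior β.
Total across both batches: 29−3=26 defective items, 28−2=26 good items.
Subtract the second batch: 26−15=11 defective items and 26−11=15 good items.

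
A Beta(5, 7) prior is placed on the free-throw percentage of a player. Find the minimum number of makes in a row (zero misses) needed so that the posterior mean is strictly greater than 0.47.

k = 2

After k makes and 0 misses the posterior is Beta(5+k, 7), with mean (5+k)/(5+7+k).
Set (5+k)/(12+k) > 0.47 and solve: k > (0.47·12 − 5)/(1 − 0.47) = 1.208.
The smallest integer exceeding 1.208 is 2.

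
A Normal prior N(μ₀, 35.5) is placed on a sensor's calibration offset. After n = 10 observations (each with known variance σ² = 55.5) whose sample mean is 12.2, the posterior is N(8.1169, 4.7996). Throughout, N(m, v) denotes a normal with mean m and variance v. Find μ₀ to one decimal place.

μ₀ = -18.0

With known observation variance, the Normal–Normal posterior has precision τ_n = τ₀ + n/σ² and mean μ_n = (τ₀μ₀ + (n/σ²)x̄)/τ_n.
Here τ₀ = 1/35.5 = 0.028169 and τ_data = 10/55.5 = 0.180180, so τ_n = 0.208349.
Rearranging for μ₀: μ₀ = (μ_n·τ_n − τ_data·x̄)/τ₀ = (8.1169·0.208349 − 0.180180·12.2) / 0.028169 = -0.507048/0.028169 ≈ -18.0.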